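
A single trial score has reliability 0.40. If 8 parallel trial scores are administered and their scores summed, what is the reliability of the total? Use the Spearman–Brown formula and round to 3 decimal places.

0.842

ρ_k = kρ / (1 + (k−1)ρ) = 8·0.40 / (1 + 7·0.40) = 3.200 / 3.800 = 0.842.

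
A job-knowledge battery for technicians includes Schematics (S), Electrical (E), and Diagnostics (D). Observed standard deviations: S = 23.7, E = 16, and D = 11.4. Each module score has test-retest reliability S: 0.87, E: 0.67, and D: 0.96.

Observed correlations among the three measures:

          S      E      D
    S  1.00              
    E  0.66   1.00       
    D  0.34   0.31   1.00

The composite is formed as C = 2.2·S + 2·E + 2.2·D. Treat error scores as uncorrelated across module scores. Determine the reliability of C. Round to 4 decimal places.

Var(C) = 2.2²·23.7² + 2²·16² + 2.2²·11.4² + 2·[4.4·23.7·16·0.66 + 4.84·23.7·11.4·0.34 + 4.4·16·11.4·0.31] = 4371.59 + 3589.2 = 7960.78.
Because errors are independent across components, Cov(Tᵢ,Tⱼ) = Cov(Xᵢ,Xⱼ); the off-diagonal part of the true-score variance is the same as above.
True-score variance = [2.2²·23.7²·0.87 + 2²·16²·0.67 + 2.2²·11.4²·0.96] + 3589.2 = 3655.09 + 3589.2 = 7244.29.
Reliability = 7244.29 / 7960.78 = 0.9100.

0.9100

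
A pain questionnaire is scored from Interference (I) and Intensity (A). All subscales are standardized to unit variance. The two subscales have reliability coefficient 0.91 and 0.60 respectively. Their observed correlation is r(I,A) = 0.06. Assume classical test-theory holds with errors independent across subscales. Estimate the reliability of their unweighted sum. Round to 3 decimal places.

Var(I+A) = 2 + 2·[0.06] = 2 + 0.12 = 2.12.
Under uncorrelated errors the observed covariances equal the true-score covariances, so only the own-variance terms attenuate.
True-score variance = [0.91 + 0.60] + 0.12 = 1.51 + 0.12 = 1.63.
Reliability = 1.63 / 2.12 = 0.769.

0.769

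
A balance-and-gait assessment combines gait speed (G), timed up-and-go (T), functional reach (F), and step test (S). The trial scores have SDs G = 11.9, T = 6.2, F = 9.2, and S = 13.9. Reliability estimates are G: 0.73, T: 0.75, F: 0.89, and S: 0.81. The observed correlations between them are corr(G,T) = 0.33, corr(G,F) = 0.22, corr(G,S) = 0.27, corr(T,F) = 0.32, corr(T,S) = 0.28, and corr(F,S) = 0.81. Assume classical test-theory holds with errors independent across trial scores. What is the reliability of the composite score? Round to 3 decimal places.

Var(G+T+F+S) = 11.9² + 6.2² + 9.2² + 13.9² + 2·[11.9·6.2·0.33 + 11.9·9.2·0.22 + 11.9·13.9·0.27 + 6.2·9.2·0.32 + 6.2·13.9·0.28 + 9.2·13.9·0.81] = 457.9 + 478.119 = 936.019.
Under uncorrelated errors the observed covariances equal the true-score covariances, so only the own-variance terms attenuate.
True-score variance = [11.9²·0.73 + 6.2²·0.75 + 9.2²·0.89 + 13.9²·0.81] + 478.119 = 364.035 + 478.119 = 842.154.
Reliability = 842.154 / 936.019 = 0.900.

0.900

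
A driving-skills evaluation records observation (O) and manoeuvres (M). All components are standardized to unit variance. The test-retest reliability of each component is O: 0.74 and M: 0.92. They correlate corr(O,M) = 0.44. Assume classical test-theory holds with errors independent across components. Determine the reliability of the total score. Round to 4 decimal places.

Var(O+M) = 2 + 2·[0.44] = 2 + 0.88 = 2.88.
Under uncorrelated errors the observed covariances equal the true-score covariances, so only the own-variance terms attenuate.
True-score variance = [0.74 + 0.92] + 0.88 = 1.66 + 0.88 = 2.54.
Reliability = 2.54 / 2.88 = 0.8819.

0.8819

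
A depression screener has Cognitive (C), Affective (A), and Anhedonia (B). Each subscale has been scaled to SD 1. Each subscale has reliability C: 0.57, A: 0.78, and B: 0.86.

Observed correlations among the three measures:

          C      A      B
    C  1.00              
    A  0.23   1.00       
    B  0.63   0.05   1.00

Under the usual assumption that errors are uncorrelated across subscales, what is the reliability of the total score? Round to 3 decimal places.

Var(C+A+B) = 3 + 2·[0.23 + 0.63 + 0.05] = 3 + 1.82 = 4.82.
Under uncorrelated errors the observed covariances equal the true-score covariances, so only the own-variance terms attenuate.
True-score variance = [0.57 + 0.78 + 0.86] + 1.82 = 2.21 + 1.82 = 4.03.
Reliability = 4.03 / 4.82 = 0.836.

0.836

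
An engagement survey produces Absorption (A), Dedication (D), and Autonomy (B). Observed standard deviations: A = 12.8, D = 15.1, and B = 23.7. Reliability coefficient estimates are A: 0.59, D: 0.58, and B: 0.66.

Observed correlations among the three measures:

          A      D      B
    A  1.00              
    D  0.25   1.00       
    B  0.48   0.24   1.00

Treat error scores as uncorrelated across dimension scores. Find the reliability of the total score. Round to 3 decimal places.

0.766

Var(A+D+B) = 12.8² + 15.1² + 23.7² + 2·[12.8·15.1·0.25 + 12.8·23.7·0.48 + 15.1·23.7·0.24] = 953.54 + 559.643 = 1513.18.
With uncorrelated errors the cross-covariances are all true-score covariance, so they carry over unchanged; only the diagonal terms shrink to ρᵢσᵢ².
True-score variance = [12.8²·0.59 + 15.1²·0.58 + 23.7²·0.66] + 559.643 = 599.627 + 559.643 = 1159.27.
Reliability = 1159.27 / 1513.18 = 0.766.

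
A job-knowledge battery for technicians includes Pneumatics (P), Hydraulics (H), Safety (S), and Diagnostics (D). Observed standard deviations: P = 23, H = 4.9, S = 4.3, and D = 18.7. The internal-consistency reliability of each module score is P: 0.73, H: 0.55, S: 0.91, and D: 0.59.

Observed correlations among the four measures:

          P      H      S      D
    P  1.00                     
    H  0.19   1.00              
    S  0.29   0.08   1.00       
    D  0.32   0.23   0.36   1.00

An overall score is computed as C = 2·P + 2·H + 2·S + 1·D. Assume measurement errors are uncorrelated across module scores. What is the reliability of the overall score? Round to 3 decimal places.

Var(C) = 2²·23² + 2²·4.9² + 2²·4.3² + 18.7² + 2·[4·23·4.9·0.19 + 4·23·4.3·0.29 + 2·23·18.7·0.32 + 4·4.9·4.3·0.08 + 2·4.9·18.7·0.23 + 2·4.3·18.7·0.36] = 2635.69 + 1164.85 = 3800.54.
Under uncorrelated errors the observed covariances equal the true-score covariances, so only the own-variance terms attenuate.
True-score variance = [2²·23²·0.73 + 2²·4.9²·0.55 + 2²·4.3²·0.91 + 18.7²·0.59] + 1164.85 = 1871.12 + 1164.85 = 3035.98.
Reliability = 3035.98 / 3800.54 = 0.799.

0.799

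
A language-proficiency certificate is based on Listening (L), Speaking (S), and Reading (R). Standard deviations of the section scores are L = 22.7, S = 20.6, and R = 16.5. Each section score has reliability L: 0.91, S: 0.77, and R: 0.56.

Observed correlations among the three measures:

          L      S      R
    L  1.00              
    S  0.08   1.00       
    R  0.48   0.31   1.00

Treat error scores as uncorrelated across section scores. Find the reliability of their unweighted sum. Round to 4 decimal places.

Var(L+S+R) = 22.7² + 20.6² + 16.5² + 2·[22.7·20.6·0.08 + 22.7·16.5·0.48 + 20.6·16.5·0.31] = 1211.9 + 645.125 = 1857.03.
Under uncorrelated errors the observed covariances equal the true-score covariances, so only the own-variance terms attenuate.
True-score variance = [22.7²·0.91 + 20.6²·0.77 + 16.5²·0.56] + 645.125 = 948.131 + 645.125 = 1593.26.
Reliability = 1593.26 / 1857.03 = 0.8580.

0.8580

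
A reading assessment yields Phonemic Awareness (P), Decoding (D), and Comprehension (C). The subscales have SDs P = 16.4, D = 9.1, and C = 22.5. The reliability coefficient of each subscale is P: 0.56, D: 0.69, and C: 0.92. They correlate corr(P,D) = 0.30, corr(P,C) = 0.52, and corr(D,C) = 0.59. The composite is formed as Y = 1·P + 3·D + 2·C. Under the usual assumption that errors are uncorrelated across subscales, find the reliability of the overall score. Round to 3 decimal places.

Var(Y) = 16.4² + 3²·9.1² + 2²·22.5² + 2·[3·16.4·9.1·0.30 + 2·16.4·22.5·0.52 + 6·9.1·22.5·0.59] = 3039.25 + 2485.78 = 5525.03.
With uncorrelated errors the cross-covariances are all true-score covariance, so they carry over unchanged; only the diagonal terms shrink to ρᵢσᵢ².
True-score variance = [16.4²·0.56 + 3²·9.1²·0.69 + 2²·22.5²·0.92] + 2485.78 = 2527.87 + 2485.78 = 5013.65.
Reliability = 5013.65 / 5525.03 = 0.907.

0.907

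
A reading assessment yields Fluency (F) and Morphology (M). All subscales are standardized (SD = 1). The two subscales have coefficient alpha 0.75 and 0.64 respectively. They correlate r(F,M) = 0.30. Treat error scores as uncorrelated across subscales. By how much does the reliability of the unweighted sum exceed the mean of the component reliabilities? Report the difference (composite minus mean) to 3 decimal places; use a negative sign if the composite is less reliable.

Var(sum) = 2 + 0.6 = 2.6; true-score variance = 1.39 + 0.6 = 1.99; composite reliability = 0.7654.
Mean component reliability = 0.6950.
Difference = 0.7654 − 0.6950 = 0.070.

0.070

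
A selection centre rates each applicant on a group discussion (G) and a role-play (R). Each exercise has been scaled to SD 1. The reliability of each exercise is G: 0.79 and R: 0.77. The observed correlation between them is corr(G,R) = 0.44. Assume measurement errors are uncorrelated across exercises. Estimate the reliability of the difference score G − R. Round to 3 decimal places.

Var(G−R) = 1 + 1 − 2·0.44 = 2 − 0.88 = 1.12.
Under uncorrelated errors the observed covariances equal the true-score covariances, so only the own-variance terms attenuate.
True-score variance = [0.79 + 0.77] − 0.88 = 1.56 − 0.88 = 0.68.
Reliability = 0.68 / 1.12 = 0.607.

0.607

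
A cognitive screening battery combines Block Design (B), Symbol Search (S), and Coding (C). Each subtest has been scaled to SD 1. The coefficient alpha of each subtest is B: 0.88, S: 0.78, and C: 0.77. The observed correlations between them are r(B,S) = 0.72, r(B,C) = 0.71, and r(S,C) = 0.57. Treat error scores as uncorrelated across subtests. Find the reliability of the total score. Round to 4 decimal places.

0.9186

Var(B+S+C) = 3 + 2·[0.72 + 0.71 + 0.57] = 3 + 4 = 7.
Under uncorrelated errors the observed covariances equal the true-score covariances, so only the own-variance terms attenuate.
True-score variance = [0.88 + 0.78 + 0.77] + 4 = 2.43 + 4 = 6.43.
Reliability = 6.43 / 7 = 0.9186.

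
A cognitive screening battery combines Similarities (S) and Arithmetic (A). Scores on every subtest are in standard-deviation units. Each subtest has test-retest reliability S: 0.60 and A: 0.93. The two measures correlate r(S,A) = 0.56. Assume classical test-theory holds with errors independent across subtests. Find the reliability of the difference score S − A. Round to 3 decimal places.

Var(S−A) = 1 + 1 − 2·0.56 = 2 − 1.12 = 0.88.
Because errors are independent across components, Cov(Tᵢ,Tⱼ) = Cov(Xᵢ,Xⱼ); the off-diagonal part of the true-score variance is the same as above.
True-score variance = [0.60 + 0.93] − 1.12 = 1.53 − 1.12 = 0.41.
Reliability = 0.41 / 0.88 = 0.466.

0.466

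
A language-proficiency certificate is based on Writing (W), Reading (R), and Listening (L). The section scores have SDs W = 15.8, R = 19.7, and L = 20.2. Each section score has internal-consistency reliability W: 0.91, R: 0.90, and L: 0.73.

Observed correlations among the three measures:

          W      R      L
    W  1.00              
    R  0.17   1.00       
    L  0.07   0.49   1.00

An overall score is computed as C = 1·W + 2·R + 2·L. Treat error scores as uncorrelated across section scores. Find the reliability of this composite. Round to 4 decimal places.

0.8832

Var(C) = 15.8² + 2²·19.7² + 2²·20.2² + 2·[2·15.8·19.7·0.17 + 2·15.8·20.2·0.07 + 4·19.7·20.2·0.49] = 3434.16 + 1860.95 = 5295.11.
Under uncorrelated errors the observed covariances equal the true-score covariances, so only the own-variance terms attenuate.
True-score variance = [15.8²·0.91 + 2²·19.7²·0.90 + 2²·20.2²·0.73] + 1860.95 = 2815.77 + 1860.95 = 4676.72.
Reliability = 4676.72 / 5295.11 = 0.8832.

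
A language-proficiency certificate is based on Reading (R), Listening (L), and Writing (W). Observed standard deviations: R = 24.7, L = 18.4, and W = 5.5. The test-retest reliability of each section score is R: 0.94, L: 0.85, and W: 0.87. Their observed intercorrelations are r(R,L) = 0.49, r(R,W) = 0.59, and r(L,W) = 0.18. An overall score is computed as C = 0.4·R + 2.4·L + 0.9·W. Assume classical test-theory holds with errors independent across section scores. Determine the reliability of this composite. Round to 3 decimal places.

Var(C) = 0.4²·24.7² + 2.4²·18.4² + 0.9²·5.5² + 2·[0.96·24.7·18.4·0.49 + 0.36·24.7·5.5·0.59 + 2.16·18.4·5.5·0.18] = 2072.22 + 563.977 = 2636.2.
With uncorrelated errors the cross-covariances are all true-score covariance, so they carry over unchanged; only the diagonal terms shrink to ρᵢσᵢ².
True-score variance = [0.4²·24.7²·0.94 + 2.4²·18.4²·0.85 + 0.9²·5.5²·0.87] + 563.977 = 1770.66 + 563.977 = 2334.64.
Reliability = 2334.64 / 2636.2 = 0.886.

0.886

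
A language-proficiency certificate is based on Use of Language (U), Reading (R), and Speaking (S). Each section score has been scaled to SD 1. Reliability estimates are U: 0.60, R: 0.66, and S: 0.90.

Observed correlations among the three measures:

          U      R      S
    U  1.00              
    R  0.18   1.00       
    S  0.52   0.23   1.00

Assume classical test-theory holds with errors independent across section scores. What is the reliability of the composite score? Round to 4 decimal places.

0.8272

Var(U+R+S) = 3 + 2·[0.18 + 0.52 + 0.23] = 3 + 1.86 = 4.86.
Under uncorrelated errors the observed covariances equal the true-score covariances, so only the own-variance terms attenuate.
True-score variance = [0.60 + 0.66 + 0.90] + 1.86 = 2.16 + 1.86 = 4.02.
Reliability = 4.02 / 4.86 = 0.8272.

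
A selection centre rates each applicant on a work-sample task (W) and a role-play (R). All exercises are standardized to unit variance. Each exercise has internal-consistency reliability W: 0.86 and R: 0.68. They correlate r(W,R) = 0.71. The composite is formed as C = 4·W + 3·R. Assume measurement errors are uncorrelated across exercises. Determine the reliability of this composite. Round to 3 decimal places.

0.878

Var(C) = 4² + 3² + 2·[12·0.71] = 25 + 17.04 = 42.04.
With uncorrelated errors the cross-covariances are all true-score covariance, so they carry over unchanged; only the diagonal terms shrink to ρᵢσᵢ².
True-score variance = [4²·0.86 + 3²·0.68] + 17.04 = 19.88 + 17.04 = 36.92.
Reliability = 36.92 / 42.04 = 0.878.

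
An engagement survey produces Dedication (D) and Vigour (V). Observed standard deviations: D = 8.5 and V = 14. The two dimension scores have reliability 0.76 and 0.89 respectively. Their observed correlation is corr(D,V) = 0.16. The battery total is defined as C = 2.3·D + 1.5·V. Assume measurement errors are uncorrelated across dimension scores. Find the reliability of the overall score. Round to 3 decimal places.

0.853

Var(C) = 2.3²·8.5² + 1.5²·14² + 2·[3.45·8.5·14·0.16] = 823.202 + 131.376 = 954.578.
With uncorrelated errors the cross-covariances are all true-score covariance, so they carry over unchanged; only the diagonal terms shrink to ρᵢσᵢ².
True-score variance = [2.3²·8.5²·0.76 + 1.5²·14²·0.89] + 131.376 = 682.964 + 131.376 = 814.34.
Reliability = 814.34 / 954.578 = 0.853.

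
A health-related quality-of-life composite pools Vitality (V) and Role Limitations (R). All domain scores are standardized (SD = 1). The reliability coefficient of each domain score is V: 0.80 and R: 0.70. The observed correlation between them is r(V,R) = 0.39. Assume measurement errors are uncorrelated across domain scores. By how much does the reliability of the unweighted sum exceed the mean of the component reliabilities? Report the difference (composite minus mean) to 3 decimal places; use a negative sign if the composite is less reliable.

0.070

Var(sum) = 2 + 0.78 = 2.78; true-score variance = 1.5 + 0.78 = 2.28; composite reliability = 0.8201.
Mean component reliability = 0.7500.
Difference = 0.8201 − 0.7500 = 0.070.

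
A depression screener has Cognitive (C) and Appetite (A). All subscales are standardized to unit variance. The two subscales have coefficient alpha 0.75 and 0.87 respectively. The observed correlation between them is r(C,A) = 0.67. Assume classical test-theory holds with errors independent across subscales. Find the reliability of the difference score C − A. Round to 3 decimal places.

0.424

Var(C−A) = 1 + 1 − 2·0.67 = 2 − 1.34 = 0.66.
Under uncorrelated errors the observed covariances equal the true-score covariances, so only the own-variance terms attenuate.
True-score variance = [0.75 + 0.87] − 1.34 = 1.62 − 1.34 = 0.28.
Reliability = 0.28 / 0.66 = 0.424.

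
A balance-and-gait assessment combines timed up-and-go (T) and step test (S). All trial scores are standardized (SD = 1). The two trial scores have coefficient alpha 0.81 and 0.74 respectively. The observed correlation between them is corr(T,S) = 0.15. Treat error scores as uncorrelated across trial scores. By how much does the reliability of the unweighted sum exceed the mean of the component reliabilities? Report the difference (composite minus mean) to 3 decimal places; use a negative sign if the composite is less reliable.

0.029

Var(sum) = 2 + 0.3 = 2.3; true-score variance = 1.55 + 0.3 = 1.85; composite reliability = 0.8043.
Mean component reliability = 0.7750.
Difference = 0.8043 − 0.7750 = 0.029.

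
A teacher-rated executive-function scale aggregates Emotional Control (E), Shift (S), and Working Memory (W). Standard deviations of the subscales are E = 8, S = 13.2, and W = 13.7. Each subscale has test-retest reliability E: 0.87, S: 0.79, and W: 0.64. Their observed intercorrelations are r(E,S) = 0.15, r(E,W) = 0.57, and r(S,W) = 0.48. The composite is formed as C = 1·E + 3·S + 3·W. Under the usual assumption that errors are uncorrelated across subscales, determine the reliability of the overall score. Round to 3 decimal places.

0.823

Var(C) = 8² + 3²·13.2² + 3²·13.7² + 2·[3·8·13.2·0.15 + 3·8·13.7·0.57 + 9·13.2·13.7·0.48] = 3321.37 + 2032.33 = 5353.7.
Under uncorrelated errors the observed covariances equal the true-score covariances, so only the own-variance terms attenuate.
True-score variance = [8²·0.87 + 3²·13.2²·0.79 + 3²·13.7²·0.64] + 2032.33 = 2375.62 + 2032.33 = 4407.95.
Reliability = 4407.95 / 5353.7 = 0.823.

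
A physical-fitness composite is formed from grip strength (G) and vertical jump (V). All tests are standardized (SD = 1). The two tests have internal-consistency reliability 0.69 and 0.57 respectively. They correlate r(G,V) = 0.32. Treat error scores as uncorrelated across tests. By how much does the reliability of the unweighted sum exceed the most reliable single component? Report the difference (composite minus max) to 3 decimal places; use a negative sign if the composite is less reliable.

0.030

Var(sum) = 2 + 0.64 = 2.64; true-score variance = 1.26 + 0.64 = 1.9; composite reliability = 0.7197.
Max component reliability = 0.6900.
Difference = 0.7197 − 0.6900 = 0.030.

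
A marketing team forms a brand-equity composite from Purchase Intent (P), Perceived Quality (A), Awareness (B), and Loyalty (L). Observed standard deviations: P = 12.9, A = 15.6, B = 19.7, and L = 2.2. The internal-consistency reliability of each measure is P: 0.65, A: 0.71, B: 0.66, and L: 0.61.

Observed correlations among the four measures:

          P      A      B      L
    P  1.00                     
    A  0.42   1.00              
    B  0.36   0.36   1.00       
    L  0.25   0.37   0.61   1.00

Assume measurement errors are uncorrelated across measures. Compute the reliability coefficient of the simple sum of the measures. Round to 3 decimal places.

Var(P+A+B+L) = 12.9² + 15.6² + 19.7² + 2.2² + 2·[12.9·15.6·0.42 + 12.9·19.7·0.36 + 12.9·2.2·0.25 + 15.6·19.7·0.36 + 15.6·2.2·0.37 + 19.7·2.2·0.61] = 802.7 + 665.747 = 1468.45.
Under uncorrelated errors the observed covariances equal the true-score covariances, so only the own-variance terms attenuate.
True-score variance = [12.9²·0.65 + 15.6²·0.71 + 19.7²·0.66 + 2.2²·0.61] + 665.747 = 540.044 + 665.747 = 1205.79.
Reliability = 1205.79 / 1468.45 = 0.821.

0.821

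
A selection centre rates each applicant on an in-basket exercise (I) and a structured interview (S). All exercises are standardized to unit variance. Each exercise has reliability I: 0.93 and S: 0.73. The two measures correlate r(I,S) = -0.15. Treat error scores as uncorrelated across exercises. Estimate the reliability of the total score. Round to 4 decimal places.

0.8000

Var(I+S) = 2 + 2·[(-0.15)] = 2 − 0.3 = 1.7.
With uncorrelated errors the cross-covariances are all true-score covariance, so they carry over unchanged; only the diagonal terms shrink to ρᵢσᵢ².
True-score variance = [0.93 + 0.73] − 0.3 = 1.66 − 0.3 = 1.36.
Reliability = 1.36 / 1.7 = 0.8000.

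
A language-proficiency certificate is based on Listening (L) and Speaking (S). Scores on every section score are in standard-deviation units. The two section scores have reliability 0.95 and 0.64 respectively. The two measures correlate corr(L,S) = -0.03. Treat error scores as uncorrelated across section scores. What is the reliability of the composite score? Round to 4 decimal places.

Var(L+S) = 2 + 2·[(-0.03)] = 2 − 0.06 = 1.94.
Under uncorrelated errors the observed covariances equal the true-score covariances, so only the own-variance terms attenuate.
True-score variance = [0.95 + 0.64] − 0.06 = 1.59 − 0.06 = 1.53.
Reliability = 1.53 / 1.94 = 0.7887.

0.7887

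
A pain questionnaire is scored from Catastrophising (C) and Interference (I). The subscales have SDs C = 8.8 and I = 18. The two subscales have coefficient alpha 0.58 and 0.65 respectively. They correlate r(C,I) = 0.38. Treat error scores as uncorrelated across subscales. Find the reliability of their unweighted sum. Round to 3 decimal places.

Var(C+I) = 8.8² + 18² + 2·[8.8·18·0.38] = 401.44 + 120.384 = 521.824.
Under uncorrelated errors the observed covariances equal the true-score covariances, so only the own-variance terms attenuate.
True-score variance = [8.8²·0.58 + 18²·0.65] + 120.384 = 255.515 + 120.384 = 375.899.
Reliability = 375.899 / 521.824 = 0.720.

0.720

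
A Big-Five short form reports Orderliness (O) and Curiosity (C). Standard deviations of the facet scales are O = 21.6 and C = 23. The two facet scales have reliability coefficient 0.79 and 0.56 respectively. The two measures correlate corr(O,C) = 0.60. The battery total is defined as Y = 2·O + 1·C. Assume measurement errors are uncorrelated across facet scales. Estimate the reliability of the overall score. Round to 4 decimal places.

0.8259

Var(Y) = 2²·21.6² + 23² + 2·[2·21.6·23·0.60] = 2395.24 + 1192.32 = 3587.56.
Under uncorrelated errors the observed covariances equal the true-score covariances, so only the own-variance terms attenuate.
True-score variance = [2²·21.6²·0.79 + 23²·0.56] + 1192.32 = 1770.57 + 1192.32 = 2962.89.
Reliability = 2962.89 / 3587.56 = 0.8259.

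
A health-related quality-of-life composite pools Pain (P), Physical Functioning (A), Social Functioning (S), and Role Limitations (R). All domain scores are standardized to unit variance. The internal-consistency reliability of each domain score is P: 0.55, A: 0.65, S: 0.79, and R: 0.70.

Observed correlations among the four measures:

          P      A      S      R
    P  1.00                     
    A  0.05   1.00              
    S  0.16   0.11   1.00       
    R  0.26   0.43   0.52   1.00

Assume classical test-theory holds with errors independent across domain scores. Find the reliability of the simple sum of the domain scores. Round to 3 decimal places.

0.814

Var(P+A+S+R) = 4 + 2·[0.05 + 0.16 + 0.26 + 0.11 + 0.43 + 0.52] = 4 + 3.06 = 7.06.
Because errors are independent across components, Cov(Tᵢ,Tⱼ) = Cov(Xᵢ,Xⱼ); the off-diagonal part of the true-score variance is the same as above.
True-score variance = [0.55 + 0.65 + 0.79 + 0.70] + 3.06 = 2.69 + 3.06 = 5.75.
Reliability = 5.75 / 7.06 = 0.814.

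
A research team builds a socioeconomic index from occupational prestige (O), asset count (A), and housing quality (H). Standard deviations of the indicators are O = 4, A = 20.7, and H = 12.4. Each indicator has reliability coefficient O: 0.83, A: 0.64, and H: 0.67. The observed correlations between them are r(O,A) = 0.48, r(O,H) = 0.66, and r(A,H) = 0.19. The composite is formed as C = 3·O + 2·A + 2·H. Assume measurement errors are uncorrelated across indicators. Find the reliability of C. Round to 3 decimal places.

0.774

Var(C) = 3²·4² + 2²·20.7² + 2²·12.4² + 2·[6·4·20.7·0.48 + 6·4·12.4·0.66 + 4·20.7·12.4·0.19] = 2473 + 1259.91 = 3732.91.
Because errors are independent across components, Cov(Tᵢ,Tⱼ) = Cov(Xᵢ,Xⱼ); the off-diagonal part of the true-score variance is the same as above.
True-score variance = [3²·4²·0.83 + 2²·20.7²·0.64 + 2²·12.4²·0.67] + 1259.91 = 1628.53 + 1259.91 = 2888.44.
Reliability = 2888.44 / 3732.91 = 0.774.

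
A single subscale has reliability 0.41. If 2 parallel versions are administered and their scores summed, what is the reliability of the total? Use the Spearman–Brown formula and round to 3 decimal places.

ρ_k = kρ / (1 + (k−1)ρ) = 2·0.41 / (1 + 1·0.41) = 0.820 / 1.410 = 0.582.

0.582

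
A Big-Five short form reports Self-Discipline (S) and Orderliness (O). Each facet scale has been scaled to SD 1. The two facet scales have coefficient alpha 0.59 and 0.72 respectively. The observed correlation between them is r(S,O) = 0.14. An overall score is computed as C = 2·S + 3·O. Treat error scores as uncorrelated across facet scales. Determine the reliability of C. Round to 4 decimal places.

Var(C) = 2² + 3² + 2·[6·0.14] = 13 + 1.68 = 14.68.
Because errors are independent across components, Cov(Tᵢ,Tⱼ) = Cov(Xᵢ,Xⱼ); the off-diagonal part of the true-score variance is the same as above.
True-score variance = [2²·0.59 + 3²·0.72] + 1.68 = 8.84 + 1.68 = 10.52.
Reliability = 10.52 / 14.68 = 0.7166.

0.7166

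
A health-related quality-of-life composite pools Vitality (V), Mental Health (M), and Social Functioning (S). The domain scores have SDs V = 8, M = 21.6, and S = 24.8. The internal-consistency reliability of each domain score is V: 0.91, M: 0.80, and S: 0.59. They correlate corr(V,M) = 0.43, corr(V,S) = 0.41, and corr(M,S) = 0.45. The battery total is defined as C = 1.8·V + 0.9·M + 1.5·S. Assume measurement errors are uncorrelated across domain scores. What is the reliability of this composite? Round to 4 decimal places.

0.7995

Var(C) = 1.8²·8² + 0.9²·21.6² + 1.5²·24.8² + 2·[1.62·8·21.6·0.43 + 2.7·8·24.8·0.41 + 1.35·21.6·24.8·0.45] = 1969.11 + 1330.85 = 3299.97.
Because errors are independent across components, Cov(Tᵢ,Tⱼ) = Cov(Xᵢ,Xⱼ); the off-diagonal part of the true-score variance is the same as above.
True-score variance = [1.8²·8²·0.91 + 0.9²·21.6²·0.80 + 1.5²·24.8²·0.59] + 1330.85 = 1307.49 + 1330.85 = 2638.35.
Reliability = 2638.35 / 3299.97 = 0.7995.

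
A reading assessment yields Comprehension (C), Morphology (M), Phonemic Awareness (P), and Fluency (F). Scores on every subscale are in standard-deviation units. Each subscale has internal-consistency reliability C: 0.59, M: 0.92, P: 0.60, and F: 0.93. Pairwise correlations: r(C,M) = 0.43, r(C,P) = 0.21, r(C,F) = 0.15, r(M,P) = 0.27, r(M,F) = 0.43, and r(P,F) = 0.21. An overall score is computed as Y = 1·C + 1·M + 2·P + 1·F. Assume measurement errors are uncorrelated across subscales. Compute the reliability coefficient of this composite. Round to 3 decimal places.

Var(Y) = 1 + 1 + 2² + 1 + 2·[0.43 + 2·0.21 + 0.15 + 2·0.27 + 0.43 + 2·0.21] = 7 + 4.78 = 11.78.
Because errors are independent across components, Cov(Tᵢ,Tⱼ) = Cov(Xᵢ,Xⱼ); the off-diagonal part of the true-score variance is the same as above.
True-score variance = [0.59 + 0.92 + 2²·0.60 + 0.93] + 4.78 = 4.84 + 4.78 = 9.62.
Reliability = 9.62 / 11.78 = 0.817.

0.817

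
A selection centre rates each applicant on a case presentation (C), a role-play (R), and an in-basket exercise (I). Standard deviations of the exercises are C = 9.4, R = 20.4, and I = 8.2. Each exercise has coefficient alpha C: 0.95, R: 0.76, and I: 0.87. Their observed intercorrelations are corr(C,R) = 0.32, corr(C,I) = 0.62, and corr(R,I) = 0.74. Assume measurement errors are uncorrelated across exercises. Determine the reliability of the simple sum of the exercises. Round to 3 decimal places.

Var(C+R+I) = 9.4² + 20.4² + 8.2² + 2·[9.4·20.4·0.32 + 9.4·8.2·0.62 + 20.4·8.2·0.74] = 571.76 + 465.88 = 1037.64.
Under uncorrelated errors the observed covariances equal the true-score covariances, so only the own-variance terms attenuate.
True-score variance = [9.4²·0.95 + 20.4²·0.76 + 8.2²·0.87] + 465.88 = 458.722 + 465.88 = 924.602.
Reliability = 924.602 / 1037.64 = 0.891.

0.891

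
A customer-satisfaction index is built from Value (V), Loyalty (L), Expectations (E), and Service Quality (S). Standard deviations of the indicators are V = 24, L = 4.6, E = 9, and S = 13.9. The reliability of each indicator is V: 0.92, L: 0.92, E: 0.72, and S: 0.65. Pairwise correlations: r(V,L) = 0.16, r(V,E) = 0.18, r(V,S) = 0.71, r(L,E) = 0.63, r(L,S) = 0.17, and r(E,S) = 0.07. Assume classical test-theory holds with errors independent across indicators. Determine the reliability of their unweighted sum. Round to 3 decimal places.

0.911

Var(V+L+E+S) = 24² + 4.6² + 9² + 13.9² + 2·[24·4.6·0.16 + 24·9·0.18 + 24·13.9·0.71 + 4.6·9·0.63 + 4.6·13.9·0.17 + 9·13.9·0.07] = 871.37 + 678.218 = 1549.59.
Under uncorrelated errors the observed covariances equal the true-score covariances, so only the own-variance terms attenuate.
True-score variance = [24²·0.92 + 4.6²·0.92 + 9²·0.72 + 13.9²·0.65] + 678.218 = 733.294 + 678.218 = 1411.51.
Reliability = 1411.51 / 1549.59 = 0.911.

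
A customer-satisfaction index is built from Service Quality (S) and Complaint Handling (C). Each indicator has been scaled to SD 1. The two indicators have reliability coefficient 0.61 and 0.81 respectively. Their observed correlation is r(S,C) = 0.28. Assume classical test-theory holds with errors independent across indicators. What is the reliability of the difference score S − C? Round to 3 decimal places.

Var(S−C) = 1 + 1 − 2·0.28 = 2 − 0.56 = 1.44.
Under uncorrelated errors the observed covariances equal the true-score covariances, so only the own-variance terms attenuate.
True-score variance = [0.61 + 0.81] − 0.56 = 1.42 − 0.56 = 0.86.
Reliability = 0.86 / 1.44 = 0.597.

0.597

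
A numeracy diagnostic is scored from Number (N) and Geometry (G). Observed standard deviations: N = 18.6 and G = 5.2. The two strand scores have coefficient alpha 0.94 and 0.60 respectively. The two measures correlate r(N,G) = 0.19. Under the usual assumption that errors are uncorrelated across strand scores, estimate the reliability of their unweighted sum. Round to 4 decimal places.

0.9229

Var(N+G) = 18.6² + 5.2² + 2·[18.6·5.2·0.19] = 373 + 36.7536 = 409.754.
Under uncorrelated errors the observed covariances equal the true-score covariances, so only the own-variance terms attenuate.
True-score variance = [18.6²·0.94 + 5.2²·0.60] + 36.7536 = 341.426 + 36.7536 = 378.18.
Reliability = 378.18 / 409.754 = 0.9229.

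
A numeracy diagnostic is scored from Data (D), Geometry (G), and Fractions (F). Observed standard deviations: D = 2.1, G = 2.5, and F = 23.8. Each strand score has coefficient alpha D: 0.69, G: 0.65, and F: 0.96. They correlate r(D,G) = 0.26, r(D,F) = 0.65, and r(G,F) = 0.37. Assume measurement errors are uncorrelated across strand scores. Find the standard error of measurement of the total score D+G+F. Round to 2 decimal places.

Var(total) = 577.1 + 111.734 = 688.834.
True-score variance = 550.888 + 111.734 = 662.622, so reliability = 0.9619.
Error variance = 688.834 − 662.622 = 26.2122; SEM = √26.2122 = 5.12.

5.12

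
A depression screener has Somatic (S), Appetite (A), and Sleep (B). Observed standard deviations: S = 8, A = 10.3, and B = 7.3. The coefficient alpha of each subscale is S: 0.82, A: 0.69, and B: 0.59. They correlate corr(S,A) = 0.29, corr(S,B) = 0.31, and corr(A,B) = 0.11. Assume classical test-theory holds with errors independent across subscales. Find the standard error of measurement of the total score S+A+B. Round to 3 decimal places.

Var(total) = 223.38 + 100.542 = 323.922.
True-score variance = 157.123 + 100.542 = 257.665, so reliability = 0.7955.
Error variance = 323.922 − 257.665 = 66.2568; SEM = √66.2568 = 8.140.

8.140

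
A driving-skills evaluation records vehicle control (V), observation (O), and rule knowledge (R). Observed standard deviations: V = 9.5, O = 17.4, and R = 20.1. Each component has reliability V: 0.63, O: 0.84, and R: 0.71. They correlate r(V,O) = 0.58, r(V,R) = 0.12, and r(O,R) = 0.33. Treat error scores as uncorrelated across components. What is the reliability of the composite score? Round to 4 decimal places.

0.8427

Var(V+O+R) = 9.5² + 17.4² + 20.1² + 2·[9.5·17.4·0.58 + 9.5·20.1·0.12 + 17.4·20.1·0.33] = 797.02 + 468.404 = 1265.42.
Under uncorrelated errors the observed covariances equal the true-score covariances, so only the own-variance terms attenuate.
True-score variance = [9.5²·0.63 + 17.4²·0.84 + 20.1²·0.71] + 468.404 = 598.023 + 468.404 = 1066.43.
Reliability = 1066.43 / 1265.42 = 0.8427.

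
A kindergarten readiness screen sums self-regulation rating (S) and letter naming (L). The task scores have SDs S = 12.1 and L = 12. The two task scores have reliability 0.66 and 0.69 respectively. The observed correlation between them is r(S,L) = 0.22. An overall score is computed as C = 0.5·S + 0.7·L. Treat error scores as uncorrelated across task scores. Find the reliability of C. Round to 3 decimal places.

Var(C) = 0.5²·12.1² + 0.7²·12² + 2·[0.35·12.1·12·0.22] = 107.162 + 22.3608 = 129.523.
Because errors are independent across components, Cov(Tᵢ,Tⱼ) = Cov(Xᵢ,Xⱼ); the off-diagonal part of the true-score variance is the same as above.
True-score variance = [0.5²·12.1²·0.66 + 0.7²·12²·0.69] + 22.3608 = 72.844 + 22.3608 = 95.2048.
Reliability = 95.2048 / 129.523 = 0.735.

0.735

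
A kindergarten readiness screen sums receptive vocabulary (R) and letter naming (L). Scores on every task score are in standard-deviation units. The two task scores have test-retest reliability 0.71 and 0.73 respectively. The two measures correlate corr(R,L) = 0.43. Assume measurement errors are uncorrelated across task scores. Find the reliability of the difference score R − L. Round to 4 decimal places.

0.5088

Var(R−L) = 1 + 1 − 2·0.43 = 2 − 0.86 = 1.14.
With uncorrelated errors the cross-covariances are all true-score covariance, so they carry over unchanged; only the diagonal terms shrink to ρᵢσᵢ².
True-score variance = [0.71 + 0.73] − 0.86 = 1.44 − 0.86 = 0.58.
Reliability = 0.58 / 1.14 = 0.5088.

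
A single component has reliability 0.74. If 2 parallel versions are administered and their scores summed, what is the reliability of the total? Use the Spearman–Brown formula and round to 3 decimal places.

0.851

ρ_k = kρ / (1 + (k−1)ρ) = 2·0.74 / (1 + 1·0.74) = 1.480 / 1.740 = 0.851.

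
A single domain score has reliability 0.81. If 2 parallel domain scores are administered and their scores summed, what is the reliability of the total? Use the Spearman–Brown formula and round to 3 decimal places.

ρ_k = kρ / (1 + (k−1)ρ) = 2·0.81 / (1 + 1·0.81) = 1.620 / 1.810 = 0.895.

0.895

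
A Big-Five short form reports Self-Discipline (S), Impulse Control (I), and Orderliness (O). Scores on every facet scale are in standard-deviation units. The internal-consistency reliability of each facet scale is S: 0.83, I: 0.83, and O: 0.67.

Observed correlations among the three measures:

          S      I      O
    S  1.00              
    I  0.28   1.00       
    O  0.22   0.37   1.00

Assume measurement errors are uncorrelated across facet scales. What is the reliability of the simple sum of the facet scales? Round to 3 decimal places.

Var(S+I+O) = 3 + 2·[0.28 + 0.22 + 0.37] = 3 + 1.74 = 4.74.
With uncorrelated errors the cross-covariances are all true-score covariance, so they carry over unchanged; only the diagonal terms shrink to ρᵢσᵢ².
True-score variance = [0.83 + 0.83 + 0.67] + 1.74 = 2.33 + 1.74 = 4.07.
Reliability = 4.07 / 4.74 = 0.859.

0.859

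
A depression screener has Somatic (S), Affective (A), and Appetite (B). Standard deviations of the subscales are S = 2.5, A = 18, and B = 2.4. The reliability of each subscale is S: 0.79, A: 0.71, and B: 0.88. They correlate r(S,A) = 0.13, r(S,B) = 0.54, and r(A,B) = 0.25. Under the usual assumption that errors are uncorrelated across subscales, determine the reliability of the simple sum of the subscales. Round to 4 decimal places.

0.7446

Var(S+A+B) = 2.5² + 18² + 2.4² + 2·[2.5·18·0.13 + 2.5·2.4·0.54 + 18·2.4·0.25] = 336.01 + 39.78 = 375.79.
With uncorrelated errors the cross-covariances are all true-score covariance, so they carry over unchanged; only the diagonal terms shrink to ρᵢσᵢ².
True-score variance = [2.5²·0.79 + 18²·0.71 + 2.4²·0.88] + 39.78 = 240.046 + 39.78 = 279.826.
Reliability = 279.826 / 375.79 = 0.7446.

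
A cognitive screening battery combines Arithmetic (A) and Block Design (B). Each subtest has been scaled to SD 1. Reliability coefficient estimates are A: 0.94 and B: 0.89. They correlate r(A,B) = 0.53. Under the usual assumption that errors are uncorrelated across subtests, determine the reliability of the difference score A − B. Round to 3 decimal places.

0.819

Var(A−B) = 1 + 1 − 2·0.53 = 2 − 1.06 = 0.94.
With uncorrelated errors the cross-covariances are all true-score covariance, so they carry over unchanged; only the diagonal terms shrink to ρᵢσᵢ².
True-score variance = [0.94 + 0.89] − 1.06 = 1.83 − 1.06 = 0.77.
Reliability = 0.77 / 0.94 = 0.819.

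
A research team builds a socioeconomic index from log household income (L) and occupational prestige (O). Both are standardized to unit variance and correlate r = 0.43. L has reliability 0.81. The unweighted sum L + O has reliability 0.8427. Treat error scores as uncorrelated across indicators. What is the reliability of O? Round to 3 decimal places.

0.740

Var(L+O) = 2 + 2·0.43 = 2.860.
True-score variance = ρ_L + ρ_O + 2·0.43, so 0.8427 = (0.81 + ρ_O + 0.86) / 2.860.
ρ_O = 0.8427·2.860 − 0.81 − 0.86 = 0.740.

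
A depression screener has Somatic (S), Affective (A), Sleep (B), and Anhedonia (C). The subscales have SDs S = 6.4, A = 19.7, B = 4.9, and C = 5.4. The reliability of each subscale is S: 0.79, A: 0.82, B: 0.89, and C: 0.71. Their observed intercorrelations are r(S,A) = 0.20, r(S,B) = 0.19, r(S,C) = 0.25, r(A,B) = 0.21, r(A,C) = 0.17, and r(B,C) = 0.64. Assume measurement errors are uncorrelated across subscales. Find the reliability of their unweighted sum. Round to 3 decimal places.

0.867

Var(S+A+B+C) = 6.4² + 19.7² + 4.9² + 5.4² + 2·[6.4·19.7·0.20 + 6.4·4.9·0.19 + 6.4·5.4·0.25 + 19.7·4.9·0.21 + 19.7·5.4·0.17 + 4.9·5.4·0.64] = 482.22 + 190.209 = 672.429.
With uncorrelated errors the cross-covariances are all true-score covariance, so they carry over unchanged; only the diagonal terms shrink to ρᵢσᵢ².
True-score variance = [6.4²·0.79 + 19.7²·0.82 + 4.9²·0.89 + 5.4²·0.71] + 190.209 = 392.665 + 190.209 = 582.874.
Reliability = 582.874 / 672.429 = 0.867.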